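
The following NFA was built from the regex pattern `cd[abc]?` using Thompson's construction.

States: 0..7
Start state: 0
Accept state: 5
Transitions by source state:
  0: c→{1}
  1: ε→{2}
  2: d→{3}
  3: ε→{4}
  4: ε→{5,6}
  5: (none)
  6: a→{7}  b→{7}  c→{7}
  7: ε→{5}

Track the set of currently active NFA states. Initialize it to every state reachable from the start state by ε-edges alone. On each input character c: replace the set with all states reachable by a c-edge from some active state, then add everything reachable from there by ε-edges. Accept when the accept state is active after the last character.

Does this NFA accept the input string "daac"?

Answer: REJECT

Derivation:
S₀ = ε-closure({0}) = {0}
'd' @ 1: {}  — dead — no transitions
rest 'aac' ignored (set empty)
final: {}; accept 5 not in set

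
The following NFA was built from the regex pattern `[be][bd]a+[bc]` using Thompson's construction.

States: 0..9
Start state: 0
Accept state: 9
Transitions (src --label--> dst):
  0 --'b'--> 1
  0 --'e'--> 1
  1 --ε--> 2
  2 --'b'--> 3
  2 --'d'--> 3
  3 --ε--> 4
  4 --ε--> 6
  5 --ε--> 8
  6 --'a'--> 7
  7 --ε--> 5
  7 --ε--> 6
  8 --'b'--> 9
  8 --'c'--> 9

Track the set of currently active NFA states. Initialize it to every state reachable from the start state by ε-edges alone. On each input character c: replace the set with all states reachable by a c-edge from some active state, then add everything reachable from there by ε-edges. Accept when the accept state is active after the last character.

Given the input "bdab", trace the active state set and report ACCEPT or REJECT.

Answer: ACCEPT

Derivation:
start: ε-closure({0}) = {0}
'b' @ 1: {1,2}
'd' @ 2: {3,4,6}
'a' @ 3: {5,6,7,8}
'b' @ 4: {9}  (accept∈set)
final: {9}; accept 9 in set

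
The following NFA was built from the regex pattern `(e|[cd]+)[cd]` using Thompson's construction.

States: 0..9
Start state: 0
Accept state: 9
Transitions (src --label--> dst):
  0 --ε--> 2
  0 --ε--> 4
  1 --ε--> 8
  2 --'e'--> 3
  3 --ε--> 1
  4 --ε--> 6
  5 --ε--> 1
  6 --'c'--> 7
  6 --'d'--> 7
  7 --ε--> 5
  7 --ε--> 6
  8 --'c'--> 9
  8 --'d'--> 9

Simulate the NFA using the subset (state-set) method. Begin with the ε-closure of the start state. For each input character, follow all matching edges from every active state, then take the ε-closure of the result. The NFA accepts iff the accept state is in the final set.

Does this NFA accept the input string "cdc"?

start: ε-closure({0}) = {0,2,4,6}
'c' @ 1: {1,5,6,7,8}
'd' @ 2: {1,5,6,7,8,9}  [accepting]
'c' @ 3: {1,5,6,7,8,9}  [accepting]
final: {1,5,6,7,8,9}; accept 9 in set

Answer: ACCEPT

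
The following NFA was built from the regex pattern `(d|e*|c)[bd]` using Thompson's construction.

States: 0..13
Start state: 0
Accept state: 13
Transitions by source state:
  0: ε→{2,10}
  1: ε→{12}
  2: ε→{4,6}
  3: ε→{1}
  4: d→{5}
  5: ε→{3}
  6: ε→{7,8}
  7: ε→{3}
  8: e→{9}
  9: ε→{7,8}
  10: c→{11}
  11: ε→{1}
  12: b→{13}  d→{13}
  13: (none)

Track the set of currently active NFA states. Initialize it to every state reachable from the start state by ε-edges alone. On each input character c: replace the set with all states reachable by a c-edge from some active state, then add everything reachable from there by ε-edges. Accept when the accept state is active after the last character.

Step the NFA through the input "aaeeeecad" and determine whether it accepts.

Answer: REJECT

Steps:
initial (ε-close {0}): {0,1,2,3,4,6,7,8,10,12}
'a' @ 1: {}  — no active states
rest 'aeeeecad' ignored (set empty)
final: {}; accept 13 not in set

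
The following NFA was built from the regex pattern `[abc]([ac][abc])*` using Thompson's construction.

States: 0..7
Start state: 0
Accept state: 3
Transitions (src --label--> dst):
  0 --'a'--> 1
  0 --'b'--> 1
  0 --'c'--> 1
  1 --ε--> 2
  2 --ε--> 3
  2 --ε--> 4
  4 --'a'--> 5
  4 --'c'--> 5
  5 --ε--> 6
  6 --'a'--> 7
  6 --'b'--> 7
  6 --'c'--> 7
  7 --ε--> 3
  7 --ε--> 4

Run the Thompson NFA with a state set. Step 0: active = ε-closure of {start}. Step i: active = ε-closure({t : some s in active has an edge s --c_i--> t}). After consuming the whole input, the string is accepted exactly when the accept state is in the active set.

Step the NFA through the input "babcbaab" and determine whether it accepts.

initial (ε-close {0}): {0}
'b' @ 1: {1,2,3,4}  ✓accept
'a' @ 2: {5,6}
'b' @ 3: {3,4,7}  ✓accept
'c' @ 4: {5,6}
'b' @ 5: {3,4,7}  ✓accept
'a' @ 6: {5,6}
'a' @ 7: {3,4,7}  ✓accept
'b' @ 8: {}  — dead — no transitions
final: {}; accept 3 not in set

Answer: REJECT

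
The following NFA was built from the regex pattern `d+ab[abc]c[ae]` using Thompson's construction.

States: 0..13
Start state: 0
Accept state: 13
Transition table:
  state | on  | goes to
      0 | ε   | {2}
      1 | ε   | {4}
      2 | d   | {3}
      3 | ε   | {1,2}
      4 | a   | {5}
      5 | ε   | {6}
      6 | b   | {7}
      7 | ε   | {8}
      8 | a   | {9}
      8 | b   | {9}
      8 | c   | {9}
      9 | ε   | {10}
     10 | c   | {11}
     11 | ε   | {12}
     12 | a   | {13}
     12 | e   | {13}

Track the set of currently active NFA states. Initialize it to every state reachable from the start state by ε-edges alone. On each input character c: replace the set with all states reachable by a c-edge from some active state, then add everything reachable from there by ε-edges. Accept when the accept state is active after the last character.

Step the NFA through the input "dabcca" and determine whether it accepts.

Answer: ACCEPT

Trace:
S₀ = ε-closure({0}) = {0,2}
'd' @ 1: {1,2,3,4}
'a' @ 2: {5,6}
'b' @ 3: {7,8}
'c' @ 4: {9,10}
'c' @ 5: {11,12}
'a' @ 6: {13}  ✓accept
after full input: {13}  (accept=13 in)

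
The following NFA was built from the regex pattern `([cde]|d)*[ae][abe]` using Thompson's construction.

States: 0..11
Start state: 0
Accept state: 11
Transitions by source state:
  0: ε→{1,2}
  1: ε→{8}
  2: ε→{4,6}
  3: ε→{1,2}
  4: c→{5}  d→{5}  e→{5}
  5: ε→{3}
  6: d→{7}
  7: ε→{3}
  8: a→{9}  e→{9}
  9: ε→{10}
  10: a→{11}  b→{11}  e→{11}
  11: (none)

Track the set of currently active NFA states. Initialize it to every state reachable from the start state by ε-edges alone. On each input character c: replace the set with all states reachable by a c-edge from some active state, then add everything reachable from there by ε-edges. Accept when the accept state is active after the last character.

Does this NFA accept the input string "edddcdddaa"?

Answer: ACCEPT

Trace:
start: ε-closure({0}) = {0,1,2,4,6,8}
'e' @ 1: {1,2,3,4,5,6,8,9,10}
'd' @ 2: {1,2,3,4,5,6,7,8}
'd' @ 3: {1,2,3,4,5,6,7,8}
'd' @ 4: {1,2,3,4,5,6,7,8}
'c' @ 5: {1,2,3,4,5,6,8}
'd' @ 6: {1,2,3,4,5,6,7,8}
'd' @ 7: {1,2,3,4,5,6,7,8}
'd' @ 8: {1,2,3,4,5,6,7,8}
'a' @ 9: {9,10}
'a' @ 10: {11}  (accept∈set)
end set {11} — state 11 in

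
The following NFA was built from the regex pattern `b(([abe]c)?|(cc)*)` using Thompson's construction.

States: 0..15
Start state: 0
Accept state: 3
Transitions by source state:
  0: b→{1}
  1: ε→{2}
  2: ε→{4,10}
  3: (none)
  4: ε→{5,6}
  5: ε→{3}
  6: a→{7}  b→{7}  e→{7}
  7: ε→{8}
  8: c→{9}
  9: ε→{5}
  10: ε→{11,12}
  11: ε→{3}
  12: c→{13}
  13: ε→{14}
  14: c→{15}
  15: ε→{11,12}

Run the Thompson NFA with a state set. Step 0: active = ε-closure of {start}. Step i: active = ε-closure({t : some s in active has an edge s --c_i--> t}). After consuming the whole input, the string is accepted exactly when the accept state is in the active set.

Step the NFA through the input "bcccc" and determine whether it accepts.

Answer: ACCEPT

Derivation:
S₀ = ε-closure({0}) = {0}
'b' @ 1: {1,2,3,4,5,6,10,11,12}  (accept∈set)
'c' @ 2: {13,14}
'c' @ 3: {3,11,12,15}  (accept∈set)
'c' @ 4: {13,14}
'c' @ 5: {3,11,12,15}  (accept∈set)
end set {3,11,12,15} — state 3 in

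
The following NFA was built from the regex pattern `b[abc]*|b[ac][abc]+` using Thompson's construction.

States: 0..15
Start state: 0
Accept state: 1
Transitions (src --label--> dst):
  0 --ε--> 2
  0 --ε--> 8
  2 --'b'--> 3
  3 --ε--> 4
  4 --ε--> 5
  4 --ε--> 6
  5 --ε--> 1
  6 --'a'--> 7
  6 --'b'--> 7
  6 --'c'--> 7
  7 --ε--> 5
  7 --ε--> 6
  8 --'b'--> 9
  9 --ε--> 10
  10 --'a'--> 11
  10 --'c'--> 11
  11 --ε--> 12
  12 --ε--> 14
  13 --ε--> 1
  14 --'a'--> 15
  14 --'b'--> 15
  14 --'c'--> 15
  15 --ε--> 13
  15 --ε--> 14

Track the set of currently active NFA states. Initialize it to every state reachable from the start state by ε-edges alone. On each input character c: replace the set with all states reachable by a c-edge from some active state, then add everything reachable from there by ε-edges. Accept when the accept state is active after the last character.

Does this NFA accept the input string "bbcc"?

Answer: ACCEPT

Derivation:
S₀ = ε-closure({0}) = {0,2,8}
'b' @ 1: {1,3,4,5,6,9,10}  ✓accept
'b' @ 2: {1,5,6,7}  ✓accept
'c' @ 3: {1,5,6,7}  ✓accept
'c' @ 4: {1,5,6,7}  ✓accept
after full input: {1,5,6,7}  (accept=1 in)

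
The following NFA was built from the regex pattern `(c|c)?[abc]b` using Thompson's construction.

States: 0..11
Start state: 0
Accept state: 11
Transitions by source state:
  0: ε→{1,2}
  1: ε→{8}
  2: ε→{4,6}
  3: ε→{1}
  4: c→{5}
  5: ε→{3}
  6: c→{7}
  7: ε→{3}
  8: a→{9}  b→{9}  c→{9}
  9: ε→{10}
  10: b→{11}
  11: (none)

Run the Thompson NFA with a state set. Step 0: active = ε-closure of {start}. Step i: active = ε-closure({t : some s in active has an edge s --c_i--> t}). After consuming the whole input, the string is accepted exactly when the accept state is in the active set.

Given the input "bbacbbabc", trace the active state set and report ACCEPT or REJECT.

Answer: REJECT

Derivation:
initial (ε-close {0}): {0,1,2,4,6,8}
'b' @ 1: {9,10}
'b' @ 2: {11}  [accepting]
'a' @ 3: {}  — dead — no transitions
rest 'cbbabc' ignored (set empty)
after full input: {}  (accept=11 not in)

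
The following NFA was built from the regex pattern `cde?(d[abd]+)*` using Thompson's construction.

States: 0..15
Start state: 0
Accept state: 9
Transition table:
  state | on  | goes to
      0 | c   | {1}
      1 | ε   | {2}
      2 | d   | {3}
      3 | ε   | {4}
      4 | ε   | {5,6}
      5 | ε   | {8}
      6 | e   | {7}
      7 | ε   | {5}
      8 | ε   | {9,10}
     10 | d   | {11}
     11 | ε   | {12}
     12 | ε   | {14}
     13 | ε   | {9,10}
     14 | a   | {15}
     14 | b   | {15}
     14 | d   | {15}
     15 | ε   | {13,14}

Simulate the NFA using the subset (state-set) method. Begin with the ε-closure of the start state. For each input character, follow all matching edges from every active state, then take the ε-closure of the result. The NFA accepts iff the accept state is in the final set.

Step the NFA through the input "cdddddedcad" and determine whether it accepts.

Answer: REJECT

Trace:
S₀ = ε-closure({0}) = {0}
'c' @ 1: {1,2}
'd' @ 2: {3,4,5,6,8,9,10}  [accepting]
'd' @ 3: {11,12,14}
'd' @ 4: {9,10,13,14,15}  [accepting]
'd' @ 5: {9,10,11,12,13,14,15}  [accepting]
'd' @ 6: {9,10,11,12,13,14,15}  [accepting]
'e' @ 7: {}  — dead — no transitions
rest 'dcad' ignored (set empty)
final: {}; accept 9 not in set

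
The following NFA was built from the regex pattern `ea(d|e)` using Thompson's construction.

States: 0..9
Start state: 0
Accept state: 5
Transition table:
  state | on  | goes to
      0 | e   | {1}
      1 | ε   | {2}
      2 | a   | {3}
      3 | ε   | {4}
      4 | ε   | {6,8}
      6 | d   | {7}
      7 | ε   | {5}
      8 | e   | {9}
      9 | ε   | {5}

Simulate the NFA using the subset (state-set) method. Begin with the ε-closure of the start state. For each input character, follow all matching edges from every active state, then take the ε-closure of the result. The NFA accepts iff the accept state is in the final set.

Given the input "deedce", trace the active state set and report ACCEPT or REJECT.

initial (ε-close {0}): {0}
'd' @ 1: {}  — dead — no transitions
rest 'eedce' ignored (set empty)
final: {}; accept 5 not in set

Answer: REJECT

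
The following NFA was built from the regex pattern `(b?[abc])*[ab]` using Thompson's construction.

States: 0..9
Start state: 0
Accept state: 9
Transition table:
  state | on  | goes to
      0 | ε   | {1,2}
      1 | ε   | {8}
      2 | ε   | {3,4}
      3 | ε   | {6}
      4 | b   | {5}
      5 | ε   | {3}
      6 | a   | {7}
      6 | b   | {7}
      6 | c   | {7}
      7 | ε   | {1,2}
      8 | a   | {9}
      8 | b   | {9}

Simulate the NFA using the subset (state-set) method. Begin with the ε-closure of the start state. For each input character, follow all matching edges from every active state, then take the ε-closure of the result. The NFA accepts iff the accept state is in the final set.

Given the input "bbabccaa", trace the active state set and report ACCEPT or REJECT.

Answer: ACCEPT

Steps:
S₀ = ε-closure({0}) = {0,1,2,3,4,6,8}
'b' @ 1: {1,2,3,4,5,6,7,8,9}  ✓accept
'b' @ 2: {1,2,3,4,5,6,7,8,9}  ✓accept
'a' @ 3: {1,2,3,4,6,7,8,9}  ✓accept
'b' @ 4: {1,2,3,4,5,6,7,8,9}  ✓accept
'c' @ 5: {1,2,3,4,6,7,8}
'c' @ 6: {1,2,3,4,6,7,8}
'a' @ 7: {1,2,3,4,6,7,8,9}  ✓accept
'a' @ 8: {1,2,3,4,6,7,8,9}  ✓accept
end set {1,2,3,4,6,7,8,9} — state 9 in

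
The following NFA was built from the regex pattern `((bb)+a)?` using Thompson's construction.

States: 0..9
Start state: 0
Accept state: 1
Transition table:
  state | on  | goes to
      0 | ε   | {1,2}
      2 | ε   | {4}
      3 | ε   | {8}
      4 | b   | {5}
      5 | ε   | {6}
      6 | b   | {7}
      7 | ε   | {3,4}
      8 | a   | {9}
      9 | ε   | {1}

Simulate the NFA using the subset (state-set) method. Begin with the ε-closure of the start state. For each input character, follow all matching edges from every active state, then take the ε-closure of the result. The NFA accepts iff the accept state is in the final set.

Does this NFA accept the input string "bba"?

S₀ = ε-closure({0}) = {0,1,2,4}
'b' @ 1: {5,6}
'b' @ 2: {3,4,7,8}
'a' @ 3: {1,9}  ✓accept
final: {1,9}; accept 1 in set

Answer: ACCEPT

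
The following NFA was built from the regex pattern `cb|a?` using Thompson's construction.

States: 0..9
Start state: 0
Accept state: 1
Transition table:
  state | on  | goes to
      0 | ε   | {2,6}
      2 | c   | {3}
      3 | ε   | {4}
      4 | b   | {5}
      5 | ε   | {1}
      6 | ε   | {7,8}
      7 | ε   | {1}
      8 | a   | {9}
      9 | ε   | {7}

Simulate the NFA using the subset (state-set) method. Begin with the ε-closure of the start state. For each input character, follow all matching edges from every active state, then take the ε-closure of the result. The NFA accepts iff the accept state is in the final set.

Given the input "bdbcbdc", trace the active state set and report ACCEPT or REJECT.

initial (ε-close {0}): {0,1,2,6,7,8}
'b' @ 1: {}  — state set empty
rest 'dbcbdc' ignored (set empty)
final: {}; accept 1 not in set

Answer: REJECT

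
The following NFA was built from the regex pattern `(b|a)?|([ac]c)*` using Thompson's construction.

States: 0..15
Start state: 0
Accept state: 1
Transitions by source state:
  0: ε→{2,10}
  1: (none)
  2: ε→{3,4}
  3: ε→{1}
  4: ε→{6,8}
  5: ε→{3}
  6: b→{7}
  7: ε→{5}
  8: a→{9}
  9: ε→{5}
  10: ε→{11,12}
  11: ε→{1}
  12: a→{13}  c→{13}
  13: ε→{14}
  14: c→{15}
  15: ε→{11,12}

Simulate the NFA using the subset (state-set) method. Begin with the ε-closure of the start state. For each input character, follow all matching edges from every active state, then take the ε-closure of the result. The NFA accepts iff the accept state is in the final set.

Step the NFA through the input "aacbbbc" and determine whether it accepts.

initial (ε-close {0}): {0,1,2,3,4,6,8,10,11,12}
'a' @ 1: {1,3,5,9,13,14}  (accept∈set)
'a' @ 2: {}  — dead — no transitions
rest 'cbbbc' ignored (set empty)
end set {} — state 1 not in

Answer: REJECT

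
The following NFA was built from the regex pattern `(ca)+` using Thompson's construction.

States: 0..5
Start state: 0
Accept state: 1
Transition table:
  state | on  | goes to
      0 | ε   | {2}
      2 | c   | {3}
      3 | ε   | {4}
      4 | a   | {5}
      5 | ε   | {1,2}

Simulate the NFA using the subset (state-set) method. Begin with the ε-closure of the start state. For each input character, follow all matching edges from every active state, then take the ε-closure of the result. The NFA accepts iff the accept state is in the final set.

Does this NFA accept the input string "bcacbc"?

Answer: REJECT

Trace:
S₀ = ε-closure({0}) = {0,2}
'b' @ 1: {}  — dead — no transitions
rest 'cacbc' ignored (set empty)
end set {} — state 1 not in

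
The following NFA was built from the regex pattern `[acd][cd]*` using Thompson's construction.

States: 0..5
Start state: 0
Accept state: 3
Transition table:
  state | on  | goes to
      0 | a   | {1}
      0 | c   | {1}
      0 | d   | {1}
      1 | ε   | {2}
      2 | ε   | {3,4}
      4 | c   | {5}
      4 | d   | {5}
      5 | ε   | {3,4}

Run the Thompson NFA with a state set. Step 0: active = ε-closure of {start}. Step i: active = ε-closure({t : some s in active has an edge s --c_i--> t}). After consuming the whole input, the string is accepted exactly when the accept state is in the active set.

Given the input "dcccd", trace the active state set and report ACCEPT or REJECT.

start: ε-closure({0}) = {0}
'd' @ 1: {1,2,3,4}  [accepting]
'c' @ 2: {3,4,5}  [accepting]
'c' @ 3: {3,4,5}  [accepting]
'c' @ 4: {3,4,5}  [accepting]
'd' @ 5: {3,4,5}  [accepting]
end set {3,4,5} — state 3 in

Answer: ACCEPT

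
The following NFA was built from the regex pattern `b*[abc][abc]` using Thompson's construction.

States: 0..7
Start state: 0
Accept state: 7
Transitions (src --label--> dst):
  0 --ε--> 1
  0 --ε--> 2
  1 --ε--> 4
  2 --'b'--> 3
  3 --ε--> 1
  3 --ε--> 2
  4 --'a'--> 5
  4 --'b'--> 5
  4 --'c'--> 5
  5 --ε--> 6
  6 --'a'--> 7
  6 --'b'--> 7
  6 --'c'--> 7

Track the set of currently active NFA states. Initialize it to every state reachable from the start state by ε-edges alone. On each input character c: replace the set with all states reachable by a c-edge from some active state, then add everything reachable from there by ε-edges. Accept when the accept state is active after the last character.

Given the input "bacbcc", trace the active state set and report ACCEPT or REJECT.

S₀ = ε-closure({0}) = {0,1,2,4}
'b' @ 1: {1,2,3,4,5,6}
'a' @ 2: {5,6,7}  [accepting]
'c' @ 3: {7}  [accepting]
'b' @ 4: {}  — state set empty
rest 'cc' ignored (set empty)
after full input: {}  (accept=7 not in)

Answer: REJECT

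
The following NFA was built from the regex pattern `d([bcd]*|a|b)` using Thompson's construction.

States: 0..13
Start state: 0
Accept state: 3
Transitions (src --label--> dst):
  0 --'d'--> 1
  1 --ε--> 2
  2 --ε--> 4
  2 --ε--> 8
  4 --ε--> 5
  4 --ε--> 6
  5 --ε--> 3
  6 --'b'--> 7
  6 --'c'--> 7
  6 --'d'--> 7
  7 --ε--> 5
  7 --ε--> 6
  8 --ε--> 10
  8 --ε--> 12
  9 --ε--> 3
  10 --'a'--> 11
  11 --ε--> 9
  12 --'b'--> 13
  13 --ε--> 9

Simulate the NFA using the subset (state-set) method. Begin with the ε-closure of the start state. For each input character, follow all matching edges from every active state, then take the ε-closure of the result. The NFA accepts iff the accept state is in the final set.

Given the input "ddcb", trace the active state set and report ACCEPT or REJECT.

S₀ = ε-closure({0}) = {0}
'd' @ 1: {1,2,3,4,5,6,8,10,12}  (accept∈set)
'd' @ 2: {3,5,6,7}  (accept∈set)
'c' @ 3: {3,5,6,7}  (accept∈set)
'b' @ 4: {3,5,6,7}  (accept∈set)
final: {3,5,6,7}; accept 3 in set

Answer: ACCEPT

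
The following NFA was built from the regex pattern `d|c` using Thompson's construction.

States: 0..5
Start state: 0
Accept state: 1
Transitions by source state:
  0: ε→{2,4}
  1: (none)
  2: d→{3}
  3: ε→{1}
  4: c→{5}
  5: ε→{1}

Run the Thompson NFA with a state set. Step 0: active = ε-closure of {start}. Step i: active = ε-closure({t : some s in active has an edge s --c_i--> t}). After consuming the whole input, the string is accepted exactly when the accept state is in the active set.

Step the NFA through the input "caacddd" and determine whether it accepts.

S₀ = ε-closure({0}) = {0,2,4}
'c' @ 1: {1,5}  [accepting]
'a' @ 2: {}  — dead — no transitions
rest 'acddd' ignored (set empty)
end set {} — state 1 not in

Answer: REJECT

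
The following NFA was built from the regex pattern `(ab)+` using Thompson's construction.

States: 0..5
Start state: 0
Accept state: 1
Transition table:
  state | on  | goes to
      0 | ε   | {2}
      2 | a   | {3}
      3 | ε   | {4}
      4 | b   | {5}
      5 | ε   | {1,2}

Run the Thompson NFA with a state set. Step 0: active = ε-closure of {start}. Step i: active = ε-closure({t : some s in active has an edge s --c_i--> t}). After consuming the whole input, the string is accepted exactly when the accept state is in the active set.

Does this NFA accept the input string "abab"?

Answer: ACCEPT

Derivation:
start: ε-closure({0}) = {0,2}
'a' @ 1: {3,4}
'b' @ 2: {1,2,5}  [accepting]
'a' @ 3: {3,4}
'b' @ 4: {1,2,5}  [accepting]
final: {1,2,5}; accept 1 in set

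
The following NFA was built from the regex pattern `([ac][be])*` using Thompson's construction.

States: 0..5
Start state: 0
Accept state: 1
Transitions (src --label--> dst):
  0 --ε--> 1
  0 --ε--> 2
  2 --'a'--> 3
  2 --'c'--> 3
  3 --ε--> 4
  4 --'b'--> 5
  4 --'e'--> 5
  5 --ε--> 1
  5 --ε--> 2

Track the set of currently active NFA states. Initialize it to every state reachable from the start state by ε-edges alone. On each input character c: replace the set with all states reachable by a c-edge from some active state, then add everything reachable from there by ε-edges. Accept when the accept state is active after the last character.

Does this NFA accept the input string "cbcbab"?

start: ε-closure({0}) = {0,1,2}
'c' @ 1: {3,4}
'b' @ 2: {1,2,5}  ✓accept
'c' @ 3: {3,4}
'b' @ 4: {1,2,5}  ✓accept
'a' @ 5: {3,4}
'b' @ 6: {1,2,5}  ✓accept
end set {1,2,5} — state 1 in

Answer: ACCEPT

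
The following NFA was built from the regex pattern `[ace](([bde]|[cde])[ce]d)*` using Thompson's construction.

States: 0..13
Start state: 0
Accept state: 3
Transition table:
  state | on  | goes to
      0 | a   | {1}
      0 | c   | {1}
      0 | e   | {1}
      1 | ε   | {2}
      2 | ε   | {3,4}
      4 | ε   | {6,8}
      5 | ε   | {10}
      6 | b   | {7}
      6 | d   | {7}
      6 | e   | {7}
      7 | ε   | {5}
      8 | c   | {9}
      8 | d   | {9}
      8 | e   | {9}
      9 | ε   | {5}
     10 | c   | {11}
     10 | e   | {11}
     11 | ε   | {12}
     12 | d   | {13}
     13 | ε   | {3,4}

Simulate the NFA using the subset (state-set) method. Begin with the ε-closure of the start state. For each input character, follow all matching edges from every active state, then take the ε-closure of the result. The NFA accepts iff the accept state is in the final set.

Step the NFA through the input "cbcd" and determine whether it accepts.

initial (ε-close {0}): {0}
'c' @ 1: {1,2,3,4,6,8}  ✓accept
'b' @ 2: {5,7,10}
'c' @ 3: {11,12}
'd' @ 4: {3,4,6,8,13}  ✓accept
final: {3,4,6,8,13}; accept 3 in set

Answer: ACCEPT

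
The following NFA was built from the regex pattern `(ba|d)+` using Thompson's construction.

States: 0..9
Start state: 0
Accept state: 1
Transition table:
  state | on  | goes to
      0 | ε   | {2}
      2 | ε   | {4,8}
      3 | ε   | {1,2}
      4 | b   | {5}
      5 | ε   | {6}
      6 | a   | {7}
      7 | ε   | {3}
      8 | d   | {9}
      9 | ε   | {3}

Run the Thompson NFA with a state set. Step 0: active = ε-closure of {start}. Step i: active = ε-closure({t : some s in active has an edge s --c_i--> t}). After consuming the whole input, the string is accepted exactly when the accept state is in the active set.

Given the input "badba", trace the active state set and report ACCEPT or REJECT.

initial (ε-close {0}): {0,2,4,8}
'b' @ 1: {5,6}
'a' @ 2: {1,2,3,4,7,8}  [accepting]
'd' @ 3: {1,2,3,4,8,9}  [accepting]
'b' @ 4: {5,6}
'a' @ 5: {1,2,3,4,7,8}  [accepting]
final: {1,2,3,4,7,8}; accept 1 in set

Answer: ACCEPT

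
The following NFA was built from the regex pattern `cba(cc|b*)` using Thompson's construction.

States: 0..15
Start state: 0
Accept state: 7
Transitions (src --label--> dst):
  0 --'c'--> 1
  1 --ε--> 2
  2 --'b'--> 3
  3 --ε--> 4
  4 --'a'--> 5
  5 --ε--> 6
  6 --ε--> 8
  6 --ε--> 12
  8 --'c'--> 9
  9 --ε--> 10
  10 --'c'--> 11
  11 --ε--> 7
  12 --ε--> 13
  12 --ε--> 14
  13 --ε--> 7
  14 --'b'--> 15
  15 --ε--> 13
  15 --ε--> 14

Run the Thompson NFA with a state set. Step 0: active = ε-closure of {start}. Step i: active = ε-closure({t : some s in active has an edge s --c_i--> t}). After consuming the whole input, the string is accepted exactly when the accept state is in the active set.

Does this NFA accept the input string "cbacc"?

Answer: ACCEPT

Derivation:
initial (ε-close {0}): {0}
'c' @ 1: {1,2}
'b' @ 2: {3,4}
'a' @ 3: {5,6,7,8,12,13,14}  (accept∈set)
'c' @ 4: {9,10}
'c' @ 5: {7,11}  (accept∈set)
after full input: {7,11}  (accept=7 in)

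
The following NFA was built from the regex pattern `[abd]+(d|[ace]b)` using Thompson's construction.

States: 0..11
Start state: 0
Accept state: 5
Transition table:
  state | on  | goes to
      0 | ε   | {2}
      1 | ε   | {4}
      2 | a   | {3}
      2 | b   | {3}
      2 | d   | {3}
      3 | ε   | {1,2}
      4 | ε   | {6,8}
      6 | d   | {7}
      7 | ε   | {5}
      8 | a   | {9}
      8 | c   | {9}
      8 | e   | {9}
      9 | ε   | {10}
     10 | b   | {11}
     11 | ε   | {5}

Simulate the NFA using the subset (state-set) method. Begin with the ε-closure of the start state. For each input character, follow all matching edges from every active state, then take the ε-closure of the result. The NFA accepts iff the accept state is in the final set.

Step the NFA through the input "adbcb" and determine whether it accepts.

Answer: ACCEPT

Derivation:
S₀ = ε-closure({0}) = {0,2}
'a' @ 1: {1,2,3,4,6,8}
'd' @ 2: {1,2,3,4,5,6,7,8}  (accept∈set)
'b' @ 3: {1,2,3,4,6,8}
'c' @ 4: {9,10}
'b' @ 5: {5,11}  (accept∈set)
final: {5,11}; accept 5 in set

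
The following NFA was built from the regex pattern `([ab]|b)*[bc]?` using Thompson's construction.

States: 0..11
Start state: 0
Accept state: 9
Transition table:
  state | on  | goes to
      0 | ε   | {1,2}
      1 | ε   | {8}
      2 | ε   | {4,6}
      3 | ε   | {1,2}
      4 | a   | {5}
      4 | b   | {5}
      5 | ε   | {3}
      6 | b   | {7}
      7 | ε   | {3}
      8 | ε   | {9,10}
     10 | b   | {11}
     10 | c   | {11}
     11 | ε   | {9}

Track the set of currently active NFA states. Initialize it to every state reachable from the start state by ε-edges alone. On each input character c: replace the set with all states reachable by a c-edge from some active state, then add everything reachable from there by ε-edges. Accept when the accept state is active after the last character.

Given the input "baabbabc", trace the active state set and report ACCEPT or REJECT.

Answer: ACCEPT

Steps:
S₀ = ε-closure({0}) = {0,1,2,4,6,8,9,10}
'b' @ 1: {1,2,3,4,5,6,7,8,9,10,11}  [accepting]
'a' @ 2: {1,2,3,4,5,6,8,9,10}  [accepting]
'a' @ 3: {1,2,3,4,5,6,8,9,10}  [accepting]
'b' @ 4: {1,2,3,4,5,6,7,8,9,10,11}  [accepting]
'b' @ 5: {1,2,3,4,5,6,7,8,9,10,11}  [accepting]
'a' @ 6: {1,2,3,4,5,6,8,9,10}  [accepting]
'b' @ 7: {1,2,3,4,5,6,7,8,9,10,11}  [accepting]
'c' @ 8: {9,11}  [accepting]
end set {9,11} — state 9 in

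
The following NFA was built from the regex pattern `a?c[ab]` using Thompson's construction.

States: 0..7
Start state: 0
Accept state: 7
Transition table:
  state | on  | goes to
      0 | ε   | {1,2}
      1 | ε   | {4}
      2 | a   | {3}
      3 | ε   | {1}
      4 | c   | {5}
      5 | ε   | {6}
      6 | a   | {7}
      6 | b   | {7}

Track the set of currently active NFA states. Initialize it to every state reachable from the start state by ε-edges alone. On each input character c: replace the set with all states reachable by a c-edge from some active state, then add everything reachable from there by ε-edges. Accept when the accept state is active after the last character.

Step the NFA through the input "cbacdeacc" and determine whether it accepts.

Answer: REJECT

Steps:
start: ε-closure({0}) = {0,1,2,4}
'c' @ 1: {5,6}
'b' @ 2: {7}  (accept∈set)
'a' @ 3: {}  — state set empty
rest 'cdeacc' ignored (set empty)
after full input: {}  (accept=7 not in)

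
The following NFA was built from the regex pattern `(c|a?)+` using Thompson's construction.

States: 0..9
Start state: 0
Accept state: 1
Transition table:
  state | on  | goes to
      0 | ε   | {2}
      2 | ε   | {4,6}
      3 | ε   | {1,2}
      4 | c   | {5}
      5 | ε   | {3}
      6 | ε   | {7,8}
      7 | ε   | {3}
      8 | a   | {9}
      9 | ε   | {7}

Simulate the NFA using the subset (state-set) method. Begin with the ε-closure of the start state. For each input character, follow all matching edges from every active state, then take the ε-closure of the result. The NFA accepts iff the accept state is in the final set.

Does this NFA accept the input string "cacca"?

start: ε-closure({0}) = {0,1,2,3,4,6,7,8}
'c' @ 1: {1,2,3,4,5,6,7,8}  (accept∈set)
'a' @ 2: {1,2,3,4,6,7,8,9}  (accept∈set)
'c' @ 3: {1,2,3,4,5,6,7,8}  (accept∈set)
'c' @ 4: {1,2,3,4,5,6,7,8}  (accept∈set)
'a' @ 5: {1,2,3,4,6,7,8,9}  (accept∈set)
final: {1,2,3,4,6,7,8,9}; accept 1 in set

Answer: ACCEPT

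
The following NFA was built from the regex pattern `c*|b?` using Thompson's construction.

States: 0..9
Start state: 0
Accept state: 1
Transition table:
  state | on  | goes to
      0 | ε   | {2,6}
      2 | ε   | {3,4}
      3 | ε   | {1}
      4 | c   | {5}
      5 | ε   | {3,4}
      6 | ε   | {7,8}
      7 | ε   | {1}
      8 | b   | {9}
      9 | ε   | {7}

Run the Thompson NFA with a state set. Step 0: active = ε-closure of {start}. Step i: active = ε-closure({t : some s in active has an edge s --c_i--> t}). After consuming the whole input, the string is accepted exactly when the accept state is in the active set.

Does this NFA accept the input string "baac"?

start: ε-closure({0}) = {0,1,2,3,4,6,7,8}
'b' @ 1: {1,7,9}  [accepting]
'a' @ 2: {}  — no active states
rest 'ac' ignored (set empty)
final: {}; accept 1 not in set

Answer: REJECT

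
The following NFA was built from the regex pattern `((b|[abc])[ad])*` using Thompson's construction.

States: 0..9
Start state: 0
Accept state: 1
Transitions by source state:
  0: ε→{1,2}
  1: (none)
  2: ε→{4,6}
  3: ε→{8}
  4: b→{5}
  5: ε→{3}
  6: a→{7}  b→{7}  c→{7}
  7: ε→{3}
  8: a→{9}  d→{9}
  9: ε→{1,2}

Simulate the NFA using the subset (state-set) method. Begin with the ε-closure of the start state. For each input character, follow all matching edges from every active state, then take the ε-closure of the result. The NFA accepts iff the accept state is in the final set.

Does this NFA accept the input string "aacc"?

initial (ε-close {0}): {0,1,2,4,6}
'a' @ 1: {3,7,8}
'a' @ 2: {1,2,4,6,9}  [accepting]
'c' @ 3: {3,7,8}
'c' @ 4: {}  — state set empty
end set {} — state 1 not in

Answer: REJECT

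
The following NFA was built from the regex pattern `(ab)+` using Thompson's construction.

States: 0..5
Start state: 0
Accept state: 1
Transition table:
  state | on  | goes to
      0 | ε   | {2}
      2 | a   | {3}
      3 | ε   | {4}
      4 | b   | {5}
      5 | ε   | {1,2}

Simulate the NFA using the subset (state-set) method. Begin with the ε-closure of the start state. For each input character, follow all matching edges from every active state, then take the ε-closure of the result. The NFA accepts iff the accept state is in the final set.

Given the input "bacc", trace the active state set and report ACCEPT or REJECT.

Answer: REJECT

Steps:
start: ε-closure({0}) = {0,2}
'b' @ 1: {}  — no active states
rest 'acc' ignored (set empty)
end set {} — state 1 not in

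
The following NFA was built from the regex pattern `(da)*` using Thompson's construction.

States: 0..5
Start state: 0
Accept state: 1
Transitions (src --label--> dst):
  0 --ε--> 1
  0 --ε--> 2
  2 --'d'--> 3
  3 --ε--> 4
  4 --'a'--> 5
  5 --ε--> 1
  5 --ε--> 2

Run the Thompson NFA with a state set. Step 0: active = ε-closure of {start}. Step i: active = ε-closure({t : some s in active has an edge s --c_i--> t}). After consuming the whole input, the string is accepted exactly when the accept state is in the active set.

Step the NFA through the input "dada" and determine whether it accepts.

Answer: ACCEPT

Steps:
initial (ε-close {0}): {0,1,2}
'd' @ 1: {3,4}
'a' @ 2: {1,2,5}  ✓accept
'd' @ 3: {3,4}
'a' @ 4: {1,2,5}  ✓accept
after full input: {1,2,5}  (accept=1 in)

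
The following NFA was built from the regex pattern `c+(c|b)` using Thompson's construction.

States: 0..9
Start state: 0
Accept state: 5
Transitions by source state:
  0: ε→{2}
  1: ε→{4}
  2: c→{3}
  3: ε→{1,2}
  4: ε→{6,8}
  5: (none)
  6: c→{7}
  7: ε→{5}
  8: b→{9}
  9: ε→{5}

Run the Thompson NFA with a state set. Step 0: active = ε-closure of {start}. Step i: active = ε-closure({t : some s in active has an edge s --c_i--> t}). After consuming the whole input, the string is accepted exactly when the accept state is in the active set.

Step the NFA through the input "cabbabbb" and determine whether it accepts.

start: ε-closure({0}) = {0,2}
'c' @ 1: {1,2,3,4,6,8}
'a' @ 2: {}  — no active states
rest 'bbabbb' ignored (set empty)
end set {} — state 5 not in

Answer: REJECT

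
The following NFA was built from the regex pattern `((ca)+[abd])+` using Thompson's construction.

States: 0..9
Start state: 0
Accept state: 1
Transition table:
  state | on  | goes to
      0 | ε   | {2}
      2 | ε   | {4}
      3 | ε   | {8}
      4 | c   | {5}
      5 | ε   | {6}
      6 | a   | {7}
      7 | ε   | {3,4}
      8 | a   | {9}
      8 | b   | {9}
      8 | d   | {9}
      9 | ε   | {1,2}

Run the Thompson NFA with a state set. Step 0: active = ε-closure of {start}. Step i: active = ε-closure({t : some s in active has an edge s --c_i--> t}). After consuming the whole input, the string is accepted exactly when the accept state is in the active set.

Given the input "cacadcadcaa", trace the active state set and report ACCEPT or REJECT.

Answer: ACCEPT

Steps:
initial (ε-close {0}): {0,2,4}
'c' @ 1: {5,6}
'a' @ 2: {3,4,7,8}
'c' @ 3: {5,6}
'a' @ 4: {3,4,7,8}
'd' @ 5: {1,2,4,9}  (accept∈set)
'c' @ 6: {5,6}
'a' @ 7: {3,4,7,8}
'd' @ 8: {1,2,4,9}  (accept∈set)
'c' @ 9: {5,6}
'a' @ 10: {3,4,7,8}
'a' @ 11: {1,2,4,9}  (accept∈set)
after full input: {1,2,4,9}  (accept=1 in)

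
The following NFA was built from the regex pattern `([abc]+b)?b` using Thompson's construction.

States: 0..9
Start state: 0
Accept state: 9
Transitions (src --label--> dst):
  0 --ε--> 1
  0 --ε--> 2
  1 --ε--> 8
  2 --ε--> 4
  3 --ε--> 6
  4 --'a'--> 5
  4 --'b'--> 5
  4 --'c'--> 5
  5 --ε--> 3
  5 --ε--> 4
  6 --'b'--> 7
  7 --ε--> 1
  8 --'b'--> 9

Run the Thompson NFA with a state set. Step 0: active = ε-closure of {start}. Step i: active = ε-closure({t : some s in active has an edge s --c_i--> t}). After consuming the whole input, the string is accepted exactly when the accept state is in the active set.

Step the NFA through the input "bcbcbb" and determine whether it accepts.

Answer: ACCEPT

Steps:
initial (ε-close {0}): {0,1,2,4,8}
'b' @ 1: {3,4,5,6,9}  (accept∈set)
'c' @ 2: {3,4,5,6}
'b' @ 3: {1,3,4,5,6,7,8}
'c' @ 4: {3,4,5,6}
'b' @ 5: {1,3,4,5,6,7,8}
'b' @ 6: {1,3,4,5,6,7,8,9}  (accept∈set)
end set {1,3,4,5,6,7,8,9} — state 9 in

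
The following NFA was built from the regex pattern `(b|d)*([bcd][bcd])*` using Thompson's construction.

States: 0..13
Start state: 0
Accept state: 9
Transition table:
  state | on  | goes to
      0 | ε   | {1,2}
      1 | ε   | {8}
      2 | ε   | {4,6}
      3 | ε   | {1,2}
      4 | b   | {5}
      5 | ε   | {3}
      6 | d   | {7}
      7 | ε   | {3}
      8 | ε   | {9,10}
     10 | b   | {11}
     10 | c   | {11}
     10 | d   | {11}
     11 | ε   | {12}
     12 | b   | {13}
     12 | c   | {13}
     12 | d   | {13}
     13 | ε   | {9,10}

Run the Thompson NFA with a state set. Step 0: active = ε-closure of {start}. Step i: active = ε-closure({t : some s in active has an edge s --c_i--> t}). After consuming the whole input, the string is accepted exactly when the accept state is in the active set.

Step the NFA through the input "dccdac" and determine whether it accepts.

start: ε-closure({0}) = {0,1,2,4,6,8,9,10}
'd' @ 1: {1,2,3,4,6,7,8,9,10,11,12}  ✓accept
'c' @ 2: {9,10,11,12,13}  ✓accept
'c' @ 3: {9,10,11,12,13}  ✓accept
'd' @ 4: {9,10,11,12,13}  ✓accept
'a' @ 5: {}  — state set empty
rest 'c' ignored (set empty)
after full input: {}  (accept=9 not in)

Answer: REJECT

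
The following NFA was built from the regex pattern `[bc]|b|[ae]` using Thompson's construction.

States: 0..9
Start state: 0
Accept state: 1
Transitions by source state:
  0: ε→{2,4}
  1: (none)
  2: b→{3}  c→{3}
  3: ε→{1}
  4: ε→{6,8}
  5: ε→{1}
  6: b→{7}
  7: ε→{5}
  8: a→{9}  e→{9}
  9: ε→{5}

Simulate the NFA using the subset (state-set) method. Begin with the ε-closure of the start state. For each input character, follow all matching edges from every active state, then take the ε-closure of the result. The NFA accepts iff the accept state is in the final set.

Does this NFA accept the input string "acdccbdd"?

initial (ε-close {0}): {0,2,4,6,8}
'a' @ 1: {1,5,9}  ✓accept
'c' @ 2: {}  — no active states
rest 'dccbdd' ignored (set empty)
final: {}; accept 1 not in set

Answer: REJECT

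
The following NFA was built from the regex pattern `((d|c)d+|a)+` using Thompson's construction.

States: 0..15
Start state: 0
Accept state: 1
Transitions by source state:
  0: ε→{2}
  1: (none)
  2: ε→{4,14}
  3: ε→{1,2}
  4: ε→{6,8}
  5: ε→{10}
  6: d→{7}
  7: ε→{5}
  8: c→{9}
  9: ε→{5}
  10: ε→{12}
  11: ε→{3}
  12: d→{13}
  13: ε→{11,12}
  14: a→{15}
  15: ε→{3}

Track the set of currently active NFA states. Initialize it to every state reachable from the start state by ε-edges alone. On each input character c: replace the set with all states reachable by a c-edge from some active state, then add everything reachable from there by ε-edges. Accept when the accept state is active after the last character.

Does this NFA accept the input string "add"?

start: ε-closure({0}) = {0,2,4,6,8,14}
'a' @ 1: {1,2,3,4,6,8,14,15}  [accepting]
'd' @ 2: {5,7,10,12}
'd' @ 3: {1,2,3,4,6,8,11,12,13,14}  [accepting]
final: {1,2,3,4,6,8,11,12,13,14}; accept 1 in set

Answer: ACCEPT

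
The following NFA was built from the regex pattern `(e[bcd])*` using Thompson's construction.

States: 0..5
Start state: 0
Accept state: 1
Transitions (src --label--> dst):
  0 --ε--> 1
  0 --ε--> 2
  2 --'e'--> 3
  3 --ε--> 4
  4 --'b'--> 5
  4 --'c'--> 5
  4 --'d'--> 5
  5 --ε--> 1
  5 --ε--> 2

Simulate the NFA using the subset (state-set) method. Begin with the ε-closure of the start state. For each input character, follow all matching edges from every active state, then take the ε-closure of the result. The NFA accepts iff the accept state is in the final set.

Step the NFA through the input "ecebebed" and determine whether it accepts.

initial (ε-close {0}): {0,1,2}
'e' @ 1: {3,4}
'c' @ 2: {1,2,5}  ✓accept
'e' @ 3: {3,4}
'b' @ 4: {1,2,5}  ✓accept
'e' @ 5: {3,4}
'b' @ 6: {1,2,5}  ✓accept
'e' @ 7: {3,4}
'd' @ 8: {1,2,5}  ✓accept
final: {1,2,5}; accept 1 in set

Answer: ACCEPT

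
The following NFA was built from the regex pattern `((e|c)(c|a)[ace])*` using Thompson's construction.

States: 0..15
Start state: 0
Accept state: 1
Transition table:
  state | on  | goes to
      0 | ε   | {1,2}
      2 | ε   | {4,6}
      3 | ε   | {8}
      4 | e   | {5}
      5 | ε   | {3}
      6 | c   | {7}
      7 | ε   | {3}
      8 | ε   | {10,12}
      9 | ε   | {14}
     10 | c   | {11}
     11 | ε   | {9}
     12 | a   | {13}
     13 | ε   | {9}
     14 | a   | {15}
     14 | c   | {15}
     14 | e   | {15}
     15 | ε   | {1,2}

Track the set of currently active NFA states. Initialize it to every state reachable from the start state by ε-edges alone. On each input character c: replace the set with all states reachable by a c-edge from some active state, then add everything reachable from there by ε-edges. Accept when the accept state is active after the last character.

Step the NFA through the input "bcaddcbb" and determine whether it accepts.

start: ε-closure({0}) = {0,1,2,4,6}
'b' @ 1: {}  — state set empty
rest 'caddcbb' ignored (set empty)
end set {} — state 1 not in

Answer: REJECT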